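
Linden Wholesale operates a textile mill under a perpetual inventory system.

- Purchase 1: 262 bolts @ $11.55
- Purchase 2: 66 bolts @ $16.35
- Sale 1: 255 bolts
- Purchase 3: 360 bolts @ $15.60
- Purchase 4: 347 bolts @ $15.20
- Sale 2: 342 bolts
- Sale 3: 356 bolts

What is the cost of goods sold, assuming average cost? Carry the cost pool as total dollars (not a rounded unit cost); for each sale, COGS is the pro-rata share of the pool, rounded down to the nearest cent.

After Purchase 1: 262 on hand, pool $3,026.10 (≈ $11.5500 each)
After Purchase 2: 328 on hand, pool $4,105.20 (≈ $12.5159 each)
Sale 1, sell 255: 255/328 × $4,105.20 → $3,191.54
After Purchase 3: 433 on hand, pool $6,529.66 (≈ $15.0800 each)
After Purchase 4: 780 on hand, pool $11,804.06 (≈ $15.1334 each)
Sale 2, sell 342: 342/780 × $11,804.06 → $5,175.62
Sale 3, sell 356: 356/438 × $6,628.44 → $5,387.49
Total COGS = $3,191.54 + $5,175.62 + $5,387.49 = $13,754.65
Ending inventory (cost pool remaining) = $1,240.95
Check: goods available $14,995.60 = COGS $13,754.65 + ending $1,240.95

COGS = $13,754.65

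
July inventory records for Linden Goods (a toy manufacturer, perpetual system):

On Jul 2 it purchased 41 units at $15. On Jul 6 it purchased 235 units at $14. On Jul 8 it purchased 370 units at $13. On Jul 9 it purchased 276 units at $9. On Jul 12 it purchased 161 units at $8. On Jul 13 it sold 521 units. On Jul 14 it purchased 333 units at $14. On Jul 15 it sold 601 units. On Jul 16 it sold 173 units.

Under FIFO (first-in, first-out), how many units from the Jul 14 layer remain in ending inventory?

121

Jul 13, 521 sold [FIFO — oldest first]: 41 @ $15 + 235 @ $14 + 245 @ $13 = $7,090
Jul 15, 601 sold [FIFO — oldest first]: 125 @ $13 + 276 @ $9 + 161 @ $8 + 39 @ $14 = $5,943
Jul 16, 173 sold [FIFO — oldest first]: 173 @ $14 = $2,422
Total COGS = $7,090 + $5,943 + $2,422 = $15,455
Ending inventory: 121 @ $14 = $1,694
Check: goods available $17,149 = COGS $15,455 + ending $1,694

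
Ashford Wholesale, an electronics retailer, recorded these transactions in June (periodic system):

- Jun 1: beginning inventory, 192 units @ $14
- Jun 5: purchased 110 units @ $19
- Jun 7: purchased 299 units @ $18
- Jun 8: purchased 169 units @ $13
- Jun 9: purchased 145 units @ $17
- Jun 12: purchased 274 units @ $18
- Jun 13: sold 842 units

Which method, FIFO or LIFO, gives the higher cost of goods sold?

LIFO

FIFO COGS: 192 @ $14 + 110 @ $19 + 299 @ $18 + 169 @ $13 + 72 @ $17 = $13,581
LIFO COGS: 274 @ $18 + 145 @ $17 + 169 @ $13 + 254 @ $18 = $14,166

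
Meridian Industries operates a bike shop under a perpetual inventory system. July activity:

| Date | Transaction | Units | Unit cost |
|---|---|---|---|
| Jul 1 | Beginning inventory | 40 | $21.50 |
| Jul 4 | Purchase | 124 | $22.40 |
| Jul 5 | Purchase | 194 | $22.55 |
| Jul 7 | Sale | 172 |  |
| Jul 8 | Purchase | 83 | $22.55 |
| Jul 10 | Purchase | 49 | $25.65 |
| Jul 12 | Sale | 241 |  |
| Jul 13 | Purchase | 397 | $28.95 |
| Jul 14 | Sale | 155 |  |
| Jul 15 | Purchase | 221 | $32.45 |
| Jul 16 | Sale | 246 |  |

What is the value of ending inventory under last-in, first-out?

Jul 7, 172 sold [LIFO — newest first]: 172 @ $22.55 = $3,878.60
Jul 12, 241 sold [LIFO — newest first]: 49 @ $25.65 + 83 @ $22.55 + 22 @ $22.55 + 87 @ $22.40 = $5,573.40
Jul 14, 155 sold [LIFO — newest first]: 155 @ $28.95 = $4,487.25
Jul 16, 246 sold [LIFO — newest first]: 221 @ $32.45 + 25 @ $28.95 = $7,895.20
Total COGS = $3,878.60 + $5,573.40 + $4,487.25 + $7,895.20 = $21,834.45
Ending inventory: 40 @ $21.50 + 37 @ $22.40 + 217 @ $28.95 = $7,970.95

Ending inventory = $7,970.95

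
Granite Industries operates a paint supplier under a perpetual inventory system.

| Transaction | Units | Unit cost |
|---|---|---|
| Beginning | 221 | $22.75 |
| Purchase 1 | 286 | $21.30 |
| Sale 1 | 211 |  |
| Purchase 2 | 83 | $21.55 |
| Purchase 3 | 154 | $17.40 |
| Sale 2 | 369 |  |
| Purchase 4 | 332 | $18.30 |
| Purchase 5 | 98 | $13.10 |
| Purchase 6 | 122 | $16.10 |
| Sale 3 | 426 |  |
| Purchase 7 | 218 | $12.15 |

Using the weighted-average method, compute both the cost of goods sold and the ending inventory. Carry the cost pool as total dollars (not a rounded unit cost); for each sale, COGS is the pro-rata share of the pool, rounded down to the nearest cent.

COGS = $19,769.18; ending inventory = $7,790.92

After Beginning: 221 on hand, pool $5,027.75 (≈ $22.7500 each)
After Purchase 1: 507 on hand, pool $11,119.55 (≈ $21.9321 each)
Sale 1, sell 211: 211/507 × $11,119.55 → $4,627.66
After Purchase 2: 379 on hand, pool $8,280.54 (≈ $21.8484 each)
After Purchase 3: 533 on hand, pool $10,960.14 (≈ $20.5631 each)
Sale 2, sell 369: 369/533 × $10,960.14 → $7,587.78
After Purchase 4: 496 on hand, pool $9,447.96 (≈ $19.0483 each)
After Purchase 5: 594 on hand, pool $10,731.76 (≈ $18.0669 each)
After Purchase 6: 716 on hand, pool $12,695.96 (≈ $17.7318 each)
Sale 3, sell 426: 426/716 × $12,695.96 → $7,553.74
After Purchase 7: 508 on hand, pool $7,790.92 (≈ $15.3365 each)
Total COGS = $4,627.66 + $7,587.78 + $7,553.74 = $19,769.18
Ending inventory (cost pool remaining) = $7,790.92
Check: goods available $27,560.10 = COGS $19,769.18 + ending $7,790.92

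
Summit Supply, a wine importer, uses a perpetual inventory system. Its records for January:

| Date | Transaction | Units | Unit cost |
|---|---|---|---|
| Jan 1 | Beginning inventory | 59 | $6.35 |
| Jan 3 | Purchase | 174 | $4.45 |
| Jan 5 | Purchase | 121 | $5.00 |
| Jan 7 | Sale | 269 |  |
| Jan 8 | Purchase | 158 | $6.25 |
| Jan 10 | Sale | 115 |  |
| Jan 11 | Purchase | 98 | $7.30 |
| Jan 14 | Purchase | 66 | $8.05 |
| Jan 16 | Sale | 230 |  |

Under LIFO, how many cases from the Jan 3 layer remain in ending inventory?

3

Jan 7, 269 sold [LIFO — newest first]: 121 @ $5.00 + 148 @ $4.45 = $1,263.60
Jan 10, 115 sold [LIFO — newest first]: 115 @ $6.25 = $718.75
Jan 16, 230 sold [LIFO — newest first]: 66 @ $8.05 + 98 @ $7.30 + 43 @ $6.25 + 23 @ $4.45 = $1,617.80
Total COGS = $1,263.60 + $718.75 + $1,617.80 = $3,600.15
Ending inventory: 59 @ $6.35 + 3 @ $4.45 = $388.00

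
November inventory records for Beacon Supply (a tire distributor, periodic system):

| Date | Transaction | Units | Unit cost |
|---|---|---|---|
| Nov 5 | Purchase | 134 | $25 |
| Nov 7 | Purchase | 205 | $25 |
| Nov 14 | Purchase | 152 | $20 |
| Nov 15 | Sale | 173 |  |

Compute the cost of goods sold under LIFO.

Nov 15, 173 sold [LIFO — newest first]: 152 @ $20 + 21 @ $25 = $3,565
Ending inventory: 134 @ $25 + 184 @ $25 = $7,950
Check: goods available $11,515 = COGS $3,565 + ending $7,950

COGS = $3,565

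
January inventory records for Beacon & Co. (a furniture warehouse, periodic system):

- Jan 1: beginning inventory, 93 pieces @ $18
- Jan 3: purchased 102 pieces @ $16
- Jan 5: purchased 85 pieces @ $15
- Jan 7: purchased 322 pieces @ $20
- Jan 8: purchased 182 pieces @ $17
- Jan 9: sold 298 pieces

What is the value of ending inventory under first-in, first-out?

Ending inventory = $9,174

Jan 9, 298 sold [FIFO — oldest first]: 93 @ $18 + 102 @ $16 + 85 @ $15 + 18 @ $20 = $4,941
Ending inventory: 304 @ $20 + 182 @ $17 = $9,174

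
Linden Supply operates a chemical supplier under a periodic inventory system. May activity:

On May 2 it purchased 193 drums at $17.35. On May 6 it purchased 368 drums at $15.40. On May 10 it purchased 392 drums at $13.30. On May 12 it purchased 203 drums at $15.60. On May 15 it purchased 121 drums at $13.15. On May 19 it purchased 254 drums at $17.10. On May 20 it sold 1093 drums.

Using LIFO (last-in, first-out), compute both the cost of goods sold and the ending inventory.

COGS = $16,209.15; ending inventory = $7,121.55

May 20, 1093 sold [LIFO — newest first]: 254 @ $17.10 + 121 @ $13.15 + 203 @ $15.60 + 392 @ $13.30 + 123 @ $15.40 = $16,209.15
Ending inventory: 193 @ $17.35 + 245 @ $15.40 = $7,121.55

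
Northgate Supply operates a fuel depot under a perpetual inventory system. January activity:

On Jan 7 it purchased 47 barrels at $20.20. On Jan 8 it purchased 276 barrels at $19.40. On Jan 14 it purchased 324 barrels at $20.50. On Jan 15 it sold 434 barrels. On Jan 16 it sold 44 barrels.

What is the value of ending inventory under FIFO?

Ending inventory = $3,464.50

Jan 15, 434 sold [FIFO — oldest first]: 47 @ $20.20 + 276 @ $19.40 + 111 @ $20.50 = $8,579.30
Jan 16, 44 sold [FIFO — oldest first]: 44 @ $20.50 = $902.00
Total COGS = $8,579.30 + $902.00 = $9,481.30
Ending inventory: 169 @ $20.50 = $3,464.50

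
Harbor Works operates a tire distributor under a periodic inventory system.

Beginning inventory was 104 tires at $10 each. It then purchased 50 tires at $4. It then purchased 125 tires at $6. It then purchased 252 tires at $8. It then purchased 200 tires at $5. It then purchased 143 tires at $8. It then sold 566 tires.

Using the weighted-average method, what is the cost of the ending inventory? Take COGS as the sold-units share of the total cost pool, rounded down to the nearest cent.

Sale 1, sell 566: 566/874 × $6,150.00 → $3,982.72
Ending inventory (cost pool remaining) = $2,167.28

Ending inventory = $2,167.28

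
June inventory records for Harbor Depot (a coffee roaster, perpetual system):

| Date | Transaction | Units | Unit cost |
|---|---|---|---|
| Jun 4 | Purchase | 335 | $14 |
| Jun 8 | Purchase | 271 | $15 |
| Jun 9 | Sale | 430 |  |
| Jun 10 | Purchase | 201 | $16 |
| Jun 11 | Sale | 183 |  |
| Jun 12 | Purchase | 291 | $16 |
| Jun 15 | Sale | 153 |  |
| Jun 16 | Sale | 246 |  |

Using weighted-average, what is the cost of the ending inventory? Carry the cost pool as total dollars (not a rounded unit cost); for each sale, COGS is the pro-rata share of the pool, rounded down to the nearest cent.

After Jun 4: 335 on hand, pool $4,690.00 (≈ $14.0000 each)
After Jun 8: 606 on hand, pool $8,755.00 (≈ $14.4472 each)
Jun 9, sell 430: 430/606 × $8,755.00 → $6,212.29
After Jun 10: 377 on hand, pool $5,758.71 (≈ $15.2751 each)
Jun 11, sell 183: 183/377 × $5,758.71 → $2,795.34
After Jun 12: 485 on hand, pool $7,619.37 (≈ $15.7100 each)
Jun 15, sell 153: 153/485 × $7,619.37 → $2,403.63
Jun 16, sell 246: 246/332 × $5,215.74 → $3,864.67
Total COGS = $6,212.29 + $2,795.34 + $2,403.63 + $3,864.67 = $15,275.93
Ending inventory (cost pool remaining) = $1,351.07
Check: goods available $16,627.00 = COGS $15,275.93 + ending $1,351.07

Ending inventory = $1,351.07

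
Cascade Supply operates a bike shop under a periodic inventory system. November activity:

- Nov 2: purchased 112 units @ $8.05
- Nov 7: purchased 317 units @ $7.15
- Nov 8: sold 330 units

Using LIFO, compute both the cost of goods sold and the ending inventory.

COGS = $2,371.20; ending inventory = $796.95

Nov 8, 330 sold [LIFO — newest first]: 317 @ $7.15 + 13 @ $8.05 = $2,371.20
Ending inventory: 99 @ $8.05 = $796.95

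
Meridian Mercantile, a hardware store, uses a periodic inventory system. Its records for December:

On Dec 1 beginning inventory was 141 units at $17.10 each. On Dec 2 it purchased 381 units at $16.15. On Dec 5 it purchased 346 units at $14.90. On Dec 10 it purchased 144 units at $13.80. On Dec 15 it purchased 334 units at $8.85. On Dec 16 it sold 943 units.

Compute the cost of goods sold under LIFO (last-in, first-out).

Dec 16, 943 sold [LIFO — newest first]: 334 @ $8.85 + 144 @ $13.80 + 346 @ $14.90 + 119 @ $16.15 = $12,020.35
Ending inventory: 141 @ $17.10 + 262 @ $16.15 = $6,642.40

COGS = $12,020.35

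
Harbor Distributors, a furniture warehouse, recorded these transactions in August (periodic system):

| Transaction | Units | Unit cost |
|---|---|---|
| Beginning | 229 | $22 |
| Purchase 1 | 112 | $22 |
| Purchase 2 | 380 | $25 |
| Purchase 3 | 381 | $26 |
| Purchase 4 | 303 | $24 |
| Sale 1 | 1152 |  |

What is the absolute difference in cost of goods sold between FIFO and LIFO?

$506

FIFO COGS: 229 @ $22 + 112 @ $22 + 380 @ $25 + 381 @ $26 + 50 @ $24 = $28,108
LIFO COGS: 303 @ $24 + 381 @ $26 + 380 @ $25 + 88 @ $22 = $28,614
Difference = |$28,108 − $28,614| = $506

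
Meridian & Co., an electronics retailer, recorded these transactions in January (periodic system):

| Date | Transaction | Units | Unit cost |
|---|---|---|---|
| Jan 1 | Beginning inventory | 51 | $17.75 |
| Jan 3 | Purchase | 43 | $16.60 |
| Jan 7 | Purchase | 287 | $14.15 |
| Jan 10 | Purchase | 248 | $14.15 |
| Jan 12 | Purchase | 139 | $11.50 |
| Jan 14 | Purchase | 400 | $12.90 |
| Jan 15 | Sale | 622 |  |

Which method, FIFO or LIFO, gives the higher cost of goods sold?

FIFO

FIFO COGS: 51 @ $17.75 + 43 @ $16.60 + 287 @ $14.15 + 241 @ $14.15 = $9,090.25
LIFO COGS: 400 @ $12.90 + 139 @ $11.50 + 83 @ $14.15 = $7,932.95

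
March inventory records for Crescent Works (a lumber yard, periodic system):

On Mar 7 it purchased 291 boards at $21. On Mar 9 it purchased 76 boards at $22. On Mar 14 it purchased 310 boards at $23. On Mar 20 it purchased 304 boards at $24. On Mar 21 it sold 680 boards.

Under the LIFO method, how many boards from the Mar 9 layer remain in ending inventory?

10

Mar 21, 680 sold [LIFO — newest first]: 304 @ $24 + 310 @ $23 + 66 @ $22 = $15,878
Ending inventory: 291 @ $21 + 10 @ $22 = $6,331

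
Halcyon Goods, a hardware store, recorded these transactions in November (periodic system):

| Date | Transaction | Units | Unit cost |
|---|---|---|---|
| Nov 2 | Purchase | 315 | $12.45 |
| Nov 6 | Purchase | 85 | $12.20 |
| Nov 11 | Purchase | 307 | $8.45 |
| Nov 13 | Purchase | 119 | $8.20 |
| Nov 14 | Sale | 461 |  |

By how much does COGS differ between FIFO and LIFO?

FIFO COGS: 315 @ $12.45 + 85 @ $12.20 + 61 @ $8.45 = $5,474.20
LIFO COGS: 119 @ $8.20 + 307 @ $8.45 + 35 @ $12.20 = $3,996.95
Difference = |$5,474.20 − $3,996.95| = $1,477.25

$1,477.25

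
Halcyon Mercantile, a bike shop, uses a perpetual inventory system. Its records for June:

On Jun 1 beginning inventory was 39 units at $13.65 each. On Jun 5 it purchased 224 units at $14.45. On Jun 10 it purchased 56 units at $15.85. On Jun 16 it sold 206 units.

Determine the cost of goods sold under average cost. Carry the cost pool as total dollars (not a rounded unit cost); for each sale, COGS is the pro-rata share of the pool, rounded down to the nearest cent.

After Jun 1: 39 on hand, pool $532.35 (≈ $13.6500 each)
After Jun 5: 263 on hand, pool $3,769.15 (≈ $14.3314 each)
After Jun 10: 319 on hand, pool $4,656.75 (≈ $14.5980 each)
Jun 16, sell 206: 206/319 × $4,656.75 → $3,007.18
Ending inventory (cost pool remaining) = $1,649.57

COGS = $3,007.18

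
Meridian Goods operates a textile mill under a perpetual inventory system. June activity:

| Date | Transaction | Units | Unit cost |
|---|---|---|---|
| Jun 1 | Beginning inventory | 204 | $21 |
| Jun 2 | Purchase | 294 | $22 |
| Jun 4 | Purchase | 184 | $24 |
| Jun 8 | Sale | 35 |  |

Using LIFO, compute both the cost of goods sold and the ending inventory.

COGS = $840; ending inventory = $14,328

Jun 8, 35 sold [LIFO — newest first]: 35 @ $24 = $840
Ending inventory: 204 @ $21 + 294 @ $22 + 149 @ $24 = $14,328
Check: goods available $15,168 = COGS $840 + ending $14,328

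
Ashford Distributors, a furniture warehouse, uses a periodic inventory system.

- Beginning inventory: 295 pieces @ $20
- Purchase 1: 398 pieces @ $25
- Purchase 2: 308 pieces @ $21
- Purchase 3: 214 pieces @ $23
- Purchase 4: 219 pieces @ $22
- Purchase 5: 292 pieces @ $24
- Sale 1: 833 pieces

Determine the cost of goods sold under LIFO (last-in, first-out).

Sale 1 (833) [LIFO — newest first]: 292 @ $24 + 219 @ $22 + 214 @ $23 + 108 @ $21 = $19,016
Ending inventory: 295 @ $20 + 398 @ $25 + 200 @ $21 = $20,050
Check: goods available $39,066 = COGS $19,016 + ending $20,050

COGS = $19,016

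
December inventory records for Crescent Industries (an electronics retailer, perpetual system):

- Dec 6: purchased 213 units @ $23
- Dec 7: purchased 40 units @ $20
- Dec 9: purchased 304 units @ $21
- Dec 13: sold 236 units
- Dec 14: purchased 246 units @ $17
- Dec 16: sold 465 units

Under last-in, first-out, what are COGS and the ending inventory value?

Dec 13, 236 sold [LIFO — newest first]: 236 @ $21 = $4,956
Dec 16, 465 sold [LIFO — newest first]: 246 @ $17 + 68 @ $21 + 40 @ $20 + 111 @ $23 = $8,963
Total COGS = $4,956 + $8,963 = $13,919
Ending inventory: 102 @ $23 = $2,346
Check: goods available $16,265 = COGS $13,919 + ending $2,346

COGS = $13,919; ending inventory = $2,346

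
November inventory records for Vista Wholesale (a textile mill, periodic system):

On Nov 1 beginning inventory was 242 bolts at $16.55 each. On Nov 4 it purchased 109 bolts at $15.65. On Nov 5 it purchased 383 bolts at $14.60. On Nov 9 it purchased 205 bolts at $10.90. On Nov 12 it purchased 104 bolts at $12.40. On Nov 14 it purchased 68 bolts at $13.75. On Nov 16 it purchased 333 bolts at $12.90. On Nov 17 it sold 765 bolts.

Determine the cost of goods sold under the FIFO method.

COGS = $11,640.65

Nov 17, 765 sold [FIFO — oldest first]: 242 @ $16.55 + 109 @ $15.65 + 383 @ $14.60 + 31 @ $10.90 = $11,640.65
Ending inventory: 174 @ $10.90 + 104 @ $12.40 + 68 @ $13.75 + 333 @ $12.90 = $8,416.90
Check: goods available $20,057.55 = COGS $11,640.65 + ending $8,416.90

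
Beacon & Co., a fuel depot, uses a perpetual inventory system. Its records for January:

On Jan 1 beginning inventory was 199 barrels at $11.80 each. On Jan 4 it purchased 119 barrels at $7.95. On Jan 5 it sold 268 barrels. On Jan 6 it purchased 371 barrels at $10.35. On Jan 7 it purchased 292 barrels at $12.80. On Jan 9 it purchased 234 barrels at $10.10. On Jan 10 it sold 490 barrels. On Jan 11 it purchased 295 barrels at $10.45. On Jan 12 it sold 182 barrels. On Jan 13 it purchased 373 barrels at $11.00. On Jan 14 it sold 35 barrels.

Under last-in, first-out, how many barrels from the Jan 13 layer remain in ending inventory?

Jan 5, 268 sold [LIFO — newest first]: 119 @ $7.95 + 149 @ $11.80 = $2,704.25
Jan 10, 490 sold [LIFO — newest first]: 234 @ $10.10 + 256 @ $12.80 = $5,640.20
Jan 12, 182 sold [LIFO — newest first]: 182 @ $10.45 = $1,901.90
Jan 14, 35 sold [LIFO — newest first]: 35 @ $11.00 = $385.00
Total COGS = $2,704.25 + $5,640.20 + $1,901.90 + $385.00 = $10,631.35
Ending inventory: 50 @ $11.80 + 371 @ $10.35 + 36 @ $12.80 + 113 @ $10.45 + 338 @ $11.00 = $9,789.50
Check: goods available $20,420.85 = COGS $10,631.35 + ending $9,789.50

338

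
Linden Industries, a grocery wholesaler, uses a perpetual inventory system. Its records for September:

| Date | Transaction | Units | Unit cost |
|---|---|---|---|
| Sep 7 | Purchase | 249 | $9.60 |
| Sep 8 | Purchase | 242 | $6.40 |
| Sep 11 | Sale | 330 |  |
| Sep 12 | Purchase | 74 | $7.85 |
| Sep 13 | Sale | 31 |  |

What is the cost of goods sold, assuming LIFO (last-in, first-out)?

COGS = $2,636.95

Sep 11, 330 sold [LIFO — newest first]: 242 @ $6.40 + 88 @ $9.60 = $2,393.60
Sep 13, 31 sold [LIFO — newest first]: 31 @ $7.85 = $243.35
Total COGS = $2,393.60 + $243.35 = $2,636.95
Ending inventory: 161 @ $9.60 + 43 @ $7.85 = $1,883.15
Check: goods available $4,520.10 = COGS $2,636.95 + ending $1,883.15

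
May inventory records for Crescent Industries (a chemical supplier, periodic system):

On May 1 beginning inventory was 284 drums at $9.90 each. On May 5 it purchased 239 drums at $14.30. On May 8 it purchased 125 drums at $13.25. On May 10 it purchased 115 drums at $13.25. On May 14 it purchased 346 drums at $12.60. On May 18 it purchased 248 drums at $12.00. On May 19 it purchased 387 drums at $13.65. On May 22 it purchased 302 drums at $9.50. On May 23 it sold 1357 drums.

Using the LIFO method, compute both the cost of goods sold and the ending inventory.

May 23, 1357 sold [LIFO — newest first]: 302 @ $9.50 + 387 @ $13.65 + 248 @ $12.00 + 346 @ $12.60 + 74 @ $13.25 = $16,467.65
Ending inventory: 284 @ $9.90 + 239 @ $14.30 + 125 @ $13.25 + 41 @ $13.25 = $8,428.80
Check: goods available $24,896.45 = COGS $16,467.65 + ending $8,428.80

COGS = $16,467.65; ending inventory = $8,428.80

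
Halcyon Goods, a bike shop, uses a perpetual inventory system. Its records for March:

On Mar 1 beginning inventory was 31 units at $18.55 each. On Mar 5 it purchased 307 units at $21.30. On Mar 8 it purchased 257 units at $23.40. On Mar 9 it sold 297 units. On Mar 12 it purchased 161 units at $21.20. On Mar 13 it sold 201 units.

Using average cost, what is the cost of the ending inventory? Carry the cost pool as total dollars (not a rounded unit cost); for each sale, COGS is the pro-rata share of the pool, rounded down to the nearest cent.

Ending inventory = $5,614.29

After Mar 1: 31 on hand, pool $575.05 (≈ $18.5500 each)
After Mar 5: 338 on hand, pool $7,114.15 (≈ $21.0478 each)
After Mar 8: 595 on hand, pool $13,127.95 (≈ $22.0638 each)
Mar 9, sell 297: 297/595 × $13,127.95 → $6,552.94
After Mar 12: 459 on hand, pool $9,988.21 (≈ $21.7608 each)
Mar 13, sell 201: 201/459 × $9,988.21 → $4,373.92
Total COGS = $6,552.94 + $4,373.92 = $10,926.86
Ending inventory (cost pool remaining) = $5,614.29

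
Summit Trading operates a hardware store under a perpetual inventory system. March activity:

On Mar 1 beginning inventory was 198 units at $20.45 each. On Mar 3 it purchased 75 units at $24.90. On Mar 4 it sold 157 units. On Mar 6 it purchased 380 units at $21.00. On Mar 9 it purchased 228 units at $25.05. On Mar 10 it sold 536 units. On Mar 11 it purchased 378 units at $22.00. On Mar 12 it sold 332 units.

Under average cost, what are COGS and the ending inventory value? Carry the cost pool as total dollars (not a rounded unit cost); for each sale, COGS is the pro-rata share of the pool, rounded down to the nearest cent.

COGS = $22,746.21; ending inventory = $5,177.79

After Mar 1: 198 on hand, pool $4,049.10 (≈ $20.4500 each)
After Mar 3: 273 on hand, pool $5,916.60 (≈ $21.6725 each)
Mar 4, sell 157: 157/273 × $5,916.60 → $3,402.58
After Mar 6: 496 on hand, pool $10,494.02 (≈ $21.1573 each)
After Mar 9: 724 on hand, pool $16,205.42 (≈ $22.3832 each)
Mar 10, sell 536: 536/724 × $16,205.42 → $11,997.38
After Mar 11: 566 on hand, pool $12,524.04 (≈ $22.1273 each)
Mar 12, sell 332: 332/566 × $12,524.04 → $7,346.25
Total COGS = $3,402.58 + $11,997.38 + $7,346.25 = $22,746.21
Ending inventory (cost pool remaining) = $5,177.79
Check: goods available $27,924.00 = COGS $22,746.21 + ending $5,177.79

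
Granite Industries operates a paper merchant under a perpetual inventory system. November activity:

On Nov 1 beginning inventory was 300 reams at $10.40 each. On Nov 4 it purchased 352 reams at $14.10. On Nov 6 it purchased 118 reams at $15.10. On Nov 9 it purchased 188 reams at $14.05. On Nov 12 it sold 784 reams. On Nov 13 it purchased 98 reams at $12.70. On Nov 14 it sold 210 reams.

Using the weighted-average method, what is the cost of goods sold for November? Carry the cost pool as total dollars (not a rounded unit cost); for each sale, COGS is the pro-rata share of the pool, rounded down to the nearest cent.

After Nov 1: 300 on hand, pool $3,120.00 (≈ $10.4000 each)
After Nov 4: 652 on hand, pool $8,083.20 (≈ $12.3975 each)
After Nov 6: 770 on hand, pool $9,865.00 (≈ $12.8117 each)
After Nov 9: 958 on hand, pool $12,506.40 (≈ $13.0547 each)
Nov 12, sell 784: 784/958 × $12,506.40 → $10,234.88
After Nov 13: 272 on hand, pool $3,516.12 (≈ $12.9269 each)
Nov 14, sell 210: 210/272 × $3,516.12 → $2,714.65
Total COGS = $10,234.88 + $2,714.65 = $12,949.53
Ending inventory (cost pool remaining) = $801.47

COGS = $12,949.53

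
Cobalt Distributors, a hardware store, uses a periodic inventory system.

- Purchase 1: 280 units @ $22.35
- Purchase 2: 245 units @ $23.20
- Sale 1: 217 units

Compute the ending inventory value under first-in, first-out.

Sale 1 (217) [FIFO — oldest first]: 217 @ $22.35 = $4,849.95
Ending inventory: 63 @ $22.35 + 245 @ $23.20 = $7,092.05

Ending inventory = $7,092.05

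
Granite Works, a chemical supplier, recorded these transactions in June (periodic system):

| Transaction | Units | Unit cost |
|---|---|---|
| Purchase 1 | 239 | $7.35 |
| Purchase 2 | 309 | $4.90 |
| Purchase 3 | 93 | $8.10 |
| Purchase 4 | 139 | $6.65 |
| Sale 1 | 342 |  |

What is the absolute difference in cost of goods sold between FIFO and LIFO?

$44.70

FIFO COGS: 239 @ $7.35 + 103 @ $4.90 = $2,261.35
LIFO COGS: 139 @ $6.65 + 93 @ $8.10 + 110 @ $4.90 = $2,216.65
Difference = |$2,261.35 − $2,216.65| = $44.70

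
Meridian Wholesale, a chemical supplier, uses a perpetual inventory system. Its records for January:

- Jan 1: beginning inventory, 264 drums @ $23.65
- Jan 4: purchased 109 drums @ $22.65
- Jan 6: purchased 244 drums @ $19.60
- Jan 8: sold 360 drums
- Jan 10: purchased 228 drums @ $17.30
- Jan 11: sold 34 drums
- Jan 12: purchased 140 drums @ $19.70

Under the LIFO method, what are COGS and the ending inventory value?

Jan 8, 360 sold [LIFO — newest first]: 244 @ $19.60 + 109 @ $22.65 + 7 @ $23.65 = $7,416.80
Jan 11, 34 sold [LIFO — newest first]: 34 @ $17.30 = $588.20
Total COGS = $7,416.80 + $588.20 = $8,005.00
Ending inventory: 257 @ $23.65 + 194 @ $17.30 + 140 @ $19.70 = $12,192.25
Check: goods available $20,197.25 = COGS $8,005.00 + ending $12,192.25

COGS = $8,005.00; ending inventory = $12,192.25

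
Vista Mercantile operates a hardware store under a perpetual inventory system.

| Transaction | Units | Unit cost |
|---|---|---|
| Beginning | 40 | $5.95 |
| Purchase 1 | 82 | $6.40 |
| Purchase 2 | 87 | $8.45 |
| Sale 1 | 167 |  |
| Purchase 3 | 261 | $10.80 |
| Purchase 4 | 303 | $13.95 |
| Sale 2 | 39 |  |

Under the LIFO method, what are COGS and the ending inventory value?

COGS = $1,791.20; ending inventory = $6,752.40

Sale 1 (167) [LIFO — newest first]: 87 @ $8.45 + 80 @ $6.40 = $1,247.15
Sale 2 (39) [LIFO — newest first]: 39 @ $13.95 = $544.05
Total COGS = $1,247.15 + $544.05 = $1,791.20
Ending inventory: 40 @ $5.95 + 2 @ $6.40 + 261 @ $10.80 + 264 @ $13.95 = $6,752.40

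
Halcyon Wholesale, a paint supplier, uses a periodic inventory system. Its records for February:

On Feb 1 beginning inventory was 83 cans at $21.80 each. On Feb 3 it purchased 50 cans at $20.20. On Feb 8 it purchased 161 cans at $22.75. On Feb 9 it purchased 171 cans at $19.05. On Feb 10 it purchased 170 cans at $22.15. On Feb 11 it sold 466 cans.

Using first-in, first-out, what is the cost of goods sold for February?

Feb 11, 466 sold [FIFO — oldest first]: 83 @ $21.80 + 50 @ $20.20 + 161 @ $22.75 + 171 @ $19.05 + 1 @ $22.15 = $9,761.85
Ending inventory: 169 @ $22.15 = $3,743.35
Check: goods available $13,505.20 = COGS $9,761.85 + ending $3,743.35

COGS = $9,761.85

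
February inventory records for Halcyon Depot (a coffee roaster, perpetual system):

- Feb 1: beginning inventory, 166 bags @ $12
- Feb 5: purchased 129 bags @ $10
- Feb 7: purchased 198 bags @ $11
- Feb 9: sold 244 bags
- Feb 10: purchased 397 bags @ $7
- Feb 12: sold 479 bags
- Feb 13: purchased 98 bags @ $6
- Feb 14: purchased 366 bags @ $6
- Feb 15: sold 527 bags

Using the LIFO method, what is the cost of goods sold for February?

Feb 9, 244 sold [LIFO — newest first]: 198 @ $11 + 46 @ $10 = $2,638
Feb 12, 479 sold [LIFO — newest first]: 397 @ $7 + 82 @ $10 = $3,599
Feb 15, 527 sold [LIFO — newest first]: 366 @ $6 + 98 @ $6 + 1 @ $10 + 62 @ $12 = $3,538
Total COGS = $2,638 + $3,599 + $3,538 = $9,775
Ending inventory: 104 @ $12 = $1,248

COGS = $9,775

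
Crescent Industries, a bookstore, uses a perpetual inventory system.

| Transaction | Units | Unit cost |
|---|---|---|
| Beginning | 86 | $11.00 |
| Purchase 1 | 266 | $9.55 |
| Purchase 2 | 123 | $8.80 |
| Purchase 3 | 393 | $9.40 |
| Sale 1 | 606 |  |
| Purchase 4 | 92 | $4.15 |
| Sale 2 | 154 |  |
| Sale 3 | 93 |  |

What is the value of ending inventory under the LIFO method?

Sale 1 (606) [LIFO — newest first]: 393 @ $9.40 + 123 @ $8.80 + 90 @ $9.55 = $5,636.10
Sale 2 (154) [LIFO — newest first]: 92 @ $4.15 + 62 @ $9.55 = $973.90
Sale 3 (93) [LIFO — newest first]: 93 @ $9.55 = $888.15
Total COGS = $5,636.10 + $973.90 + $888.15 = $7,498.15
Ending inventory: 86 @ $11.00 + 21 @ $9.55 = $1,146.55
Check: goods available $8,644.70 = COGS $7,498.15 + ending $1,146.55

Ending inventory = $1,146.55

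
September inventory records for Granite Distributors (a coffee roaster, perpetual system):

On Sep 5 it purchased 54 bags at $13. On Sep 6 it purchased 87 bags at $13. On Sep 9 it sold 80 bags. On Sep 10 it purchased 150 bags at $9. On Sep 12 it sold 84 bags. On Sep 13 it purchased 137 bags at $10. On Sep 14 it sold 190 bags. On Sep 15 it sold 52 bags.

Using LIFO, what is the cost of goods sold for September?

Sep 9, 80 sold [LIFO — newest first]: 80 @ $13 = $1,040
Sep 12, 84 sold [LIFO — newest first]: 84 @ $9 = $756
Sep 14, 190 sold [LIFO — newest first]: 137 @ $10 + 53 @ $9 = $1,847
Sep 15, 52 sold [LIFO — newest first]: 13 @ $9 + 7 @ $13 + 32 @ $13 = $624
Total COGS = $1,040 + $756 + $1,847 + $624 = $4,267
Ending inventory: 22 @ $13 = $286
Check: goods available $4,553 = COGS $4,267 + ending $286

COGS = $4,267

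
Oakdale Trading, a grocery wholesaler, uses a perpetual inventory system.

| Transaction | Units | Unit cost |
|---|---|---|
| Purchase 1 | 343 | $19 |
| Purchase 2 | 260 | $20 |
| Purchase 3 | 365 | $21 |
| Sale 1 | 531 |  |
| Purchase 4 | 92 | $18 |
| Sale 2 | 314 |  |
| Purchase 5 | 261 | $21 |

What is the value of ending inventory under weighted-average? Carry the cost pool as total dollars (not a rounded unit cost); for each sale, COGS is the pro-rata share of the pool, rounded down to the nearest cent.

Ending inventory = $9,710.26

After Purchase 1: 343 on hand, pool $6,517.00 (≈ $19.0000 each)
After Purchase 2: 603 on hand, pool $11,717.00 (≈ $19.4312 each)
After Purchase 3: 968 on hand, pool $19,382.00 (≈ $20.0227 each)
Sale 1, sell 531: 531/968 × $19,382.00 → $10,632.06
After Purchase 4: 529 on hand, pool $10,405.94 (≈ $19.6710 each)
Sale 2, sell 314: 314/529 × $10,405.94 → $6,176.68
After Purchase 5: 476 on hand, pool $9,710.26 (≈ $20.3997 each)
Total COGS = $10,632.06 + $6,176.68 = $16,808.74
Ending inventory (cost pool remaining) = $9,710.26
Check: goods available $26,519.00 = COGS $16,808.74 + ending $9,710.26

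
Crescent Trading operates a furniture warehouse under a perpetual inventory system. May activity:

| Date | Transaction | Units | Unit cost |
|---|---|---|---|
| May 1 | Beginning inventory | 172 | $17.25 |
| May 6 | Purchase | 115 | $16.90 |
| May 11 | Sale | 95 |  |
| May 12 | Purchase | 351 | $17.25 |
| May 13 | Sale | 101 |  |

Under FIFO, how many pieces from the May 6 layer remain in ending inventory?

91

May 11, 95 sold [FIFO — oldest first]: 95 @ $17.25 = $1,638.75
May 13, 101 sold [FIFO — oldest first]: 77 @ $17.25 + 24 @ $16.90 = $1,733.85
Total COGS = $1,638.75 + $1,733.85 = $3,372.60
Ending inventory: 91 @ $16.90 + 351 @ $17.25 = $7,592.65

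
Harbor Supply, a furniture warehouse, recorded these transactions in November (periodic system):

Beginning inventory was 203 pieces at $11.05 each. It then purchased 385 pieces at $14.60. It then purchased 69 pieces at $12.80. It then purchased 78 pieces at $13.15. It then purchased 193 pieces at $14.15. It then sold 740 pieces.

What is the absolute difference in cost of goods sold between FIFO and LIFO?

$582.80

FIFO COGS: 203 @ $11.05 + 385 @ $14.60 + 69 @ $12.80 + 78 @ $13.15 + 5 @ $14.15 = $9,843.80
LIFO COGS: 193 @ $14.15 + 78 @ $13.15 + 69 @ $12.80 + 385 @ $14.60 + 15 @ $11.05 = $10,426.60
Difference = |$9,843.80 − $10,426.60| = $582.80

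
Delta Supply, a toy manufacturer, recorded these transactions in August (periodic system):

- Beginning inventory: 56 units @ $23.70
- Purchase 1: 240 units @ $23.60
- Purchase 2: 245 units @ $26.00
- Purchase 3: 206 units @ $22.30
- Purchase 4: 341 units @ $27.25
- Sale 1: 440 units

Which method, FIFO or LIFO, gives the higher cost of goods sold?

LIFO

FIFO COGS: 56 @ $23.70 + 240 @ $23.60 + 144 @ $26.00 = $10,735.20
LIFO COGS: 341 @ $27.25 + 99 @ $22.30 = $11,499.95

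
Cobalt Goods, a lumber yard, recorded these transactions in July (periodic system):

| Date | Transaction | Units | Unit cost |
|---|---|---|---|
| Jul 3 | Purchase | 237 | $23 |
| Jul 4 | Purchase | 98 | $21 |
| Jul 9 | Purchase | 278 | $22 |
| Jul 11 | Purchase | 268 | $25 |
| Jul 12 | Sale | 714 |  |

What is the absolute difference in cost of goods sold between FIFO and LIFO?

$334

FIFO COGS: 237 @ $23 + 98 @ $21 + 278 @ $22 + 101 @ $25 = $16,150
LIFO COGS: 268 @ $25 + 278 @ $22 + 98 @ $21 + 70 @ $23 = $16,484
Difference = |$16,150 − $16,484| = $334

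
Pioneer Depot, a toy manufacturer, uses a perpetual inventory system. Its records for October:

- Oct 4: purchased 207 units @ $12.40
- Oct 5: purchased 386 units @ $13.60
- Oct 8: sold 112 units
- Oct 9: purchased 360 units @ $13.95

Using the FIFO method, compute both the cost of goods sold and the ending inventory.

COGS = $1,388.80; ending inventory = $11,449.60

Oct 8, 112 sold [FIFO — oldest first]: 112 @ $12.40 = $1,388.80
Ending inventory: 95 @ $12.40 + 386 @ $13.60 + 360 @ $13.95 = $11,449.60
Check: goods available $12,838.40 = COGS $1,388.80 + ending $11,449.60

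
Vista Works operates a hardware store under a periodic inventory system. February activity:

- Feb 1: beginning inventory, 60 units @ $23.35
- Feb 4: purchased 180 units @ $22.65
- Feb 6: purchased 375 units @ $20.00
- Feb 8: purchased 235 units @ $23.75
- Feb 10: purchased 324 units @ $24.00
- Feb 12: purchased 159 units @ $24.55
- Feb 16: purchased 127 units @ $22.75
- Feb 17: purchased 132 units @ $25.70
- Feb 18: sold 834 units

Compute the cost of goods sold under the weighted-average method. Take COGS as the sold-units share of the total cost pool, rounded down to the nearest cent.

Feb 18, sell 834: 834/1592 × $36,520.35 → $19,131.89
Ending inventory (cost pool remaining) = $17,388.46

COGS = $19,131.89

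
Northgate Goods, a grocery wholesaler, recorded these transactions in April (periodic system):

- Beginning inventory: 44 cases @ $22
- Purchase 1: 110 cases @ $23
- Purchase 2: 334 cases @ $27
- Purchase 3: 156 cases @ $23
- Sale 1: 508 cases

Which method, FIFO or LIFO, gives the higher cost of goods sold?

LIFO

FIFO COGS: 44 @ $22 + 110 @ $23 + 334 @ $27 + 20 @ $23 = $12,976
LIFO COGS: 156 @ $23 + 334 @ $27 + 18 @ $23 = $13,020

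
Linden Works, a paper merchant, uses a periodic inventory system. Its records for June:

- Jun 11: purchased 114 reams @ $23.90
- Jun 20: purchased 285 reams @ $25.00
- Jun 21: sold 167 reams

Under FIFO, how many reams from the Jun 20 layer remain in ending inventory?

232

Jun 21, 167 sold [FIFO — oldest first]: 114 @ $23.90 + 53 @ $25.00 = $4,049.60
Ending inventory: 232 @ $25.00 = $5,800.00
Check: goods available $9,849.60 = COGS $4,049.60 + ending $5,800.00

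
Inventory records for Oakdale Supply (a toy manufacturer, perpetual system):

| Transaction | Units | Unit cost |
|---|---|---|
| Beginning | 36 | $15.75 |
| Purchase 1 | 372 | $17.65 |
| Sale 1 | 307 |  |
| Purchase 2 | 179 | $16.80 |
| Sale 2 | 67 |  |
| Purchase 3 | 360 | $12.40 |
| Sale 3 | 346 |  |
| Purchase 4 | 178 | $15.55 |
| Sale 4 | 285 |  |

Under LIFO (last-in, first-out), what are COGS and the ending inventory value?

Sale 1 (307) [LIFO — newest first]: 307 @ $17.65 = $5,418.55
Sale 2 (67) [LIFO — newest first]: 67 @ $16.80 = $1,125.60
Sale 3 (346) [LIFO — newest first]: 346 @ $12.40 = $4,290.40
Sale 4 (285) [LIFO — newest first]: 178 @ $15.55 + 14 @ $12.40 + 93 @ $16.80 = $4,503.90
Total COGS = $5,418.55 + $1,125.60 + $4,290.40 + $4,503.90 = $15,338.45
Ending inventory: 36 @ $15.75 + 65 @ $17.65 + 19 @ $16.80 = $2,033.45

COGS = $15,338.45; ending inventory = $2,033.45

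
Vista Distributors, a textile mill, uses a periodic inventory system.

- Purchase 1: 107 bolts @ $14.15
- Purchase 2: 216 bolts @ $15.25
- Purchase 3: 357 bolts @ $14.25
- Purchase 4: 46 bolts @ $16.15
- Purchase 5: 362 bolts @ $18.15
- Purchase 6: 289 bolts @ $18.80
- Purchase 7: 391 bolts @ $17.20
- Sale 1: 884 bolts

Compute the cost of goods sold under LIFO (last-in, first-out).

COGS = $15,861.00

Sale 1 (884) [LIFO — newest first]: 391 @ $17.20 + 289 @ $18.80 + 204 @ $18.15 = $15,861.00
Ending inventory: 107 @ $14.15 + 216 @ $15.25 + 357 @ $14.25 + 46 @ $16.15 + 158 @ $18.15 = $13,505.90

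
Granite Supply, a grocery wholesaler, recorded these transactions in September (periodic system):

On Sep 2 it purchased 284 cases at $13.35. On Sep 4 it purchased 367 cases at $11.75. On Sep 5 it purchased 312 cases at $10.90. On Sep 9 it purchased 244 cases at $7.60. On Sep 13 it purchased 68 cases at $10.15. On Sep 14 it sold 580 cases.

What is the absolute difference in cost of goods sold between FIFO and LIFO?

FIFO COGS: 284 @ $13.35 + 296 @ $11.75 = $7,269.40
LIFO COGS: 68 @ $10.15 + 244 @ $7.60 + 268 @ $10.90 = $5,465.80
Difference = |$7,269.40 − $5,465.80| = $1,803.60

$1,803.60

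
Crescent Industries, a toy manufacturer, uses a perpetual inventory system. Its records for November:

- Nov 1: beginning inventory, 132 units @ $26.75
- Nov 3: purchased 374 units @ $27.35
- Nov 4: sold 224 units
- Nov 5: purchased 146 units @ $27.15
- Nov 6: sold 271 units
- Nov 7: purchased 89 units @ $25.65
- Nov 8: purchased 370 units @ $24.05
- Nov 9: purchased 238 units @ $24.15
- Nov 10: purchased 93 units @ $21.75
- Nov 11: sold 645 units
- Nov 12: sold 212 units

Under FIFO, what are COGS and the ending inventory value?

Nov 4, 224 sold [FIFO — oldest first]: 132 @ $26.75 + 92 @ $27.35 = $6,047.20
Nov 6, 271 sold [FIFO — oldest first]: 271 @ $27.35 = $7,411.85
Nov 11, 645 sold [FIFO — oldest first]: 11 @ $27.35 + 146 @ $27.15 + 89 @ $25.65 + 370 @ $24.05 + 29 @ $24.15 = $16,146.45
Nov 12, 212 sold [FIFO — oldest first]: 209 @ $24.15 + 3 @ $21.75 = $5,112.60
Total COGS = $6,047.20 + $7,411.85 + $16,146.45 + $5,112.60 = $34,718.10
Ending inventory: 90 @ $21.75 = $1,957.50
Check: goods available $36,675.60 = COGS $34,718.10 + ending $1,957.50

COGS = $34,718.10; ending inventory = $1,957.50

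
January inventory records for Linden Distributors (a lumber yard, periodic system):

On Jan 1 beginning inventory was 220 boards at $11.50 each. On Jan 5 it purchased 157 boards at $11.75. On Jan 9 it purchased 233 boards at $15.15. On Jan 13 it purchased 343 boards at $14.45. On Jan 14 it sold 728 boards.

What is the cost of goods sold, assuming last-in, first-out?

Jan 14, 728 sold [LIFO — newest first]: 343 @ $14.45 + 233 @ $15.15 + 152 @ $11.75 = $10,272.30
Ending inventory: 220 @ $11.50 + 5 @ $11.75 = $2,588.75

COGS = $10,272.30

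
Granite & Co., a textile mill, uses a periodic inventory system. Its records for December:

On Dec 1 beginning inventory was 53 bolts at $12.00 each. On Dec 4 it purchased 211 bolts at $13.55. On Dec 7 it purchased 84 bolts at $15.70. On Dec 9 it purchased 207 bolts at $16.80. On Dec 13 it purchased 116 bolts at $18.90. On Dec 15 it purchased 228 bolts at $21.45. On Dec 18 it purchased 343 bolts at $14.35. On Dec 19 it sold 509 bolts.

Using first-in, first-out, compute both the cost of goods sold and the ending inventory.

COGS = $7,518.65; ending inventory = $12,777.85

Dec 19, 509 sold [FIFO — oldest first]: 53 @ $12.00 + 211 @ $13.55 + 84 @ $15.70 + 161 @ $16.80 = $7,518.65
Ending inventory: 46 @ $16.80 + 116 @ $18.90 + 228 @ $21.45 + 343 @ $14.35 = $12,777.85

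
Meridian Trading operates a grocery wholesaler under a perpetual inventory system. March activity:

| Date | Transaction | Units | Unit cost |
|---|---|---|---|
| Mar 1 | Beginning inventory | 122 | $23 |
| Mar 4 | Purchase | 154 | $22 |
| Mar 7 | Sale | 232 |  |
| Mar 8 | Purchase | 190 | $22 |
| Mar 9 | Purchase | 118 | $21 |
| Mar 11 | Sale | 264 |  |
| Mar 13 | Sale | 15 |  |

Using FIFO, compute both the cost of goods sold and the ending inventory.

COGS = $11,319; ending inventory = $1,533

Mar 7, 232 sold [FIFO — oldest first]: 122 @ $23 + 110 @ $22 = $5,226
Mar 11, 264 sold [FIFO — oldest first]: 44 @ $22 + 190 @ $22 + 30 @ $21 = $5,778
Mar 13, 15 sold [FIFO — oldest first]: 15 @ $21 = $315
Total COGS = $5,226 + $5,778 + $315 = $11,319
Ending inventory: 73 @ $21 = $1,533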